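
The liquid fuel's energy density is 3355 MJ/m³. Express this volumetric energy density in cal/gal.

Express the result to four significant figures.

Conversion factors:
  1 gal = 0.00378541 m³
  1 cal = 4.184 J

3.035×10⁶ cal/gal

3355 MJ/m³ × 1000000 J/MJ = 3.355×10⁹ J/m³
3.355×10⁹ J/m³ ÷ 4.184 J/cal × 0.00378541 m³/gal = 3.03538×10⁶ cal/gal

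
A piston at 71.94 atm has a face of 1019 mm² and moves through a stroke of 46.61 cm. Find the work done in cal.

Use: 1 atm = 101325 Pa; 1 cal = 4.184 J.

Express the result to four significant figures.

71.94 atm → 7.28932×10⁶ Pa
1019 mm² → 0.001019 m²
F = P × A = 7.28932×10⁶ × 0.001019 = 7427.82 N
46.61 cm → 0.4661 m
W = F × d = 7427.82 × 0.4661 = 3462.11 J
In cal: 3462.11 / 4.184 = 827.464 cal

827.5 cal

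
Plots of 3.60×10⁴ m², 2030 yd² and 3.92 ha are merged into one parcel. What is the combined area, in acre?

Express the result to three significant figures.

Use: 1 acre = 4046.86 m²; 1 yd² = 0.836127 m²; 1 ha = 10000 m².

19.0 acre

3.60×10⁴ m² (already m²)
2030 yd² × 0.836127 = 1697.34 m²
3.92 ha × 10000 = 39200 m²
Combined: 36000 + 1697.34 + 39200 = 76897.3 m²
In acre: 76897.3 / 4046.86 = 19.0017 acre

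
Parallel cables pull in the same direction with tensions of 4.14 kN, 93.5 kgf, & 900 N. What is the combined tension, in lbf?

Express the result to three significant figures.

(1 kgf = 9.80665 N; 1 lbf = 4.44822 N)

1340 lbf

4.14 kN × 1000 = 4140 N
93.5 kgf × 9.80665 = 916.922 N
900 N (already N)
Total: 4140 + 916.922 + 900 = 5956.92 N
In lbf: 5956.92 / 4.44822 = 1339.17 lbf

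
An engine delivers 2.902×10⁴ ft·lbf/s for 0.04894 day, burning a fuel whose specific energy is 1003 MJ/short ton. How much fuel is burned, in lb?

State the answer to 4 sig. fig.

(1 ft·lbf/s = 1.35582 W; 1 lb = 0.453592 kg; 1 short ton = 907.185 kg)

331.7 lb

2.902×10⁴ ft·lbf/s → 39345.9 W
0.04894 day → 4228.42 s
E = P × t = 39345.9 × 4228.42 = 1.66371×10⁸ J
1003 MJ/short ton → 1.10562×10⁶ J/kg
m = E / e_s = 1.66371×10⁸ / 1.10562×10⁶ = 150.478 kg
In lb: 150.478 / 0.453592 = 331.747 lb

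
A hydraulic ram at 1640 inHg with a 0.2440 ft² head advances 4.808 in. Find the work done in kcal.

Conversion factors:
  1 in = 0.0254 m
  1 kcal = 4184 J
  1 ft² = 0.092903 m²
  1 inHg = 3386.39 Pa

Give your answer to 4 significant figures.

3.675 kcal

1640 inHg → 5.55368×10⁶ Pa
0.2440 ft² → 0.0226683 m²
F = P × A = 5.55368×10⁶ × 0.0226683 = 125892 N
4.808 in → 0.122123 m
W = F × d = 125892 × 0.122123 = 15374.3 J
In kcal: 15374.3 / 4184 = 3.67455 kcal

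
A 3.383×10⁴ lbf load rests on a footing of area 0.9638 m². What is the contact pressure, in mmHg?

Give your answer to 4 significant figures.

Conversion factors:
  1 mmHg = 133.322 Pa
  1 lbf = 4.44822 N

1171 mmHg

3.383×10⁴ lbf × 4.44822 = 150483 N
P = F / A = 150483 N / 0.9638 m² = 156135 Pa
156135 Pa ÷ (133.322 Pa/mmHg) = 1171.11 mmHg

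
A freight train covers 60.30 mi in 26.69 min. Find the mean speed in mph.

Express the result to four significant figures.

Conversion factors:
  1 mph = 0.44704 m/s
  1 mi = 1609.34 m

135.6 mph

60.30 mi × 1609.34 → 97043.2 m
26.69 min × 60 → 1601.4 s
v = d / t = 97043.2 m / 1601.4 s = 60.599 m/s
60.599 m/s ÷ (0.44704 m/s/mph) = 135.556 mph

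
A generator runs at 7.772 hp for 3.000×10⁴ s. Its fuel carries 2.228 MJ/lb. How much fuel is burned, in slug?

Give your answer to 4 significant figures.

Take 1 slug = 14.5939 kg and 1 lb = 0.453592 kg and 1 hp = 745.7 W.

7.772 hp → 5795.58 W
E = P × t = 5795.58 × 30000 = 1.73867×10⁸ J
2.228 MJ/lb → 4.9119×10⁶ J/kg
m = E / e_s = 1.73867×10⁸ / 4.9119×10⁶ = 35.3971 kg
In slug: 35.3971 / 14.5939 = 2.42547 slug

2.425 slug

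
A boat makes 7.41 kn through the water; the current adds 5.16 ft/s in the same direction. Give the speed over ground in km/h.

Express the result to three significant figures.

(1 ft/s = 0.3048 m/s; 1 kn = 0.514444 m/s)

19.4 km/h

7.41 kn × 0.514444 = 3.81203 m/s
5.16 ft/s × 0.3048 = 1.57277 m/s
Combined: 3.81203 + 1.57277 = 5.3848 m/s
In km/h: 5.3848 / (1/3.6) = 19.3853 km/h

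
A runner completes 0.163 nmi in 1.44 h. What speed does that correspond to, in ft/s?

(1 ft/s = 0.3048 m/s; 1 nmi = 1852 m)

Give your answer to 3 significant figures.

0.191 ft/s

0.163 nmi × 1852 = 301.876 m
1.44 h × 3600 = 5184 s
v = d / t = 301.876 m / 5184 s = 0.0582323 m/s
0.0582323 m/s ÷ (0.3048 m/s/ft/s) = 0.191051 ft/s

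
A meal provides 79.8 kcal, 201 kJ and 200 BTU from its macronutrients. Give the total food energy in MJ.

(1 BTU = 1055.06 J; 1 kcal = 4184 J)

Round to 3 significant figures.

0.746 MJ

79.8 kcal × 4184 = 333883 J
201 kJ × 1000 = 201000 J
200 BTU × 1055.06 = 211012 J
Combined: 333883 + 201000 + 211012 = 745895 J
In MJ: 745895 / 1000000 = 0.745895 MJ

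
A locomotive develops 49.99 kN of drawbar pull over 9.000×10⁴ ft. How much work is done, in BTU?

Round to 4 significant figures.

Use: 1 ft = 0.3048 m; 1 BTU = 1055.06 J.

1.300×10⁶ BTU

49.99 kN × 1000 → 49990 N
9.000×10⁴ ft × 0.3048 → 27432 m
W = F × d = 49990 N × 27432 m = 1.37133×10⁹ J
1.37133×10⁹ J ÷ (1055.06 J/BTU) = 1.29976×10⁶ BTU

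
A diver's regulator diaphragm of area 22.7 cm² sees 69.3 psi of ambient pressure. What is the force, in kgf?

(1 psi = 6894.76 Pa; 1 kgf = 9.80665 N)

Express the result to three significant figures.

69.3 psi × 6894.76 = 477807 Pa
22.7 cm² × 0.0001 = 0.00227 m²
F = P × A = 477807 Pa × 0.00227 m² = 1084.62 N
1084.62 N ÷ (9.80665 N/kgf) = 110.6 kgf

111 kgf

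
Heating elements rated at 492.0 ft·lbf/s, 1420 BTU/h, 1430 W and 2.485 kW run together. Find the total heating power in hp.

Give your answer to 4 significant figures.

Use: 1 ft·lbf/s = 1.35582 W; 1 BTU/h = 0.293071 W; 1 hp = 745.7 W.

6.703 hp

492.0 ft·lbf/s × 1.35582 = 667.063 W
1420 BTU/h × 0.293071 = 416.161 W
1430 W (already W)
2.485 kW × 1000 = 2485 W
Total: 667.063 + 416.161 + 1430 + 2485 = 4998.22 W
In hp: 4998.22 / 745.7 = 6.70272 hp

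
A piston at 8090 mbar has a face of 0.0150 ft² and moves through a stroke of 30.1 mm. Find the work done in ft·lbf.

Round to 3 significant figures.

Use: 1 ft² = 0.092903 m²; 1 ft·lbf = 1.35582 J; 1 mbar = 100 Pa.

25.0 ft·lbf

8090 mbar → 809000 Pa
0.0150 ft² → 0.00139354 m²
F = P × A = 809000 × 0.00139354 = 1127.37 N
30.1 mm → 0.0301 m
W = F × d = 1127.37 × 0.0301 = 33.9338 J
In ft·lbf: 33.9338 / 1.35582 = 25.0282 ft·lbf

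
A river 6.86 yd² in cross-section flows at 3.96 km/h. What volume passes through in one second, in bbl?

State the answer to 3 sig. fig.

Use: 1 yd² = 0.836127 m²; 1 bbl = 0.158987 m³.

3.96 km/h × (1/3.6) → 1.1 m/s
6.86 yd² × 0.836127 → 5.73583 m²
V = v × A × t = 1.1 m/s × 5.73583 m² × 1 s = 6.30941 m³
6.30941 m³ ÷ (0.158987 m³/bbl) = 39.6851 bbl

39.7 bbl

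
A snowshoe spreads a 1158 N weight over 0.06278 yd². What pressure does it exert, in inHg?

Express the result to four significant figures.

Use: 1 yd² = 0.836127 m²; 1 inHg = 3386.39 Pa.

0.06278 yd² × 0.836127 = 0.0524921 m²
P = F / A = 1158 N / 0.0524921 m² = 22060.5 Pa
22060.5 Pa ÷ (3386.39 Pa/inHg) = 6.51446 inHg

6.514 inHg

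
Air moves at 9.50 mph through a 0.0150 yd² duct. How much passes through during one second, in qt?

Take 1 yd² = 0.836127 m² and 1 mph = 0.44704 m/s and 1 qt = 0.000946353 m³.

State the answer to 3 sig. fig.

9.50 mph × 0.44704 = 4.24688 m/s
0.0150 yd² × 0.836127 = 0.0125419 m²
V = v × A × t = 4.24688 m/s × 0.0125419 m² × 1 s = 0.0532639 m³
0.0532639 m³ ÷ (0.000946353 m³/qt) = 56.2833 qt

56.3 qt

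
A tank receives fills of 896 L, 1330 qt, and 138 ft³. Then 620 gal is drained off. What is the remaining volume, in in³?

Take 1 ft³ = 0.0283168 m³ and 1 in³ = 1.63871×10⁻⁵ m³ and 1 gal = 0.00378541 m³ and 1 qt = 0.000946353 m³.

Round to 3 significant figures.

896 L × 0.001 → 0.896 m³
1330 qt × 0.000946353 → 1.25865 m³
138 ft³ × 0.0283168 → 3.90772 m³
620 gal × 0.00378541 → 2.34695 m³
Result: 0.896 + 1.25865 + 3.90772 − 2.34695 = 3.71542 m³
In in³: 3.71542 / 1.63871×10⁻⁵ = 226728 in³

2.27×10⁵ in³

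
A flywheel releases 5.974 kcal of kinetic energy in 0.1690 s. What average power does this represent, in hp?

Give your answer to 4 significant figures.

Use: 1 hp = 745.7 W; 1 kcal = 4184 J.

198.3 hp

5.974 kcal × 4184 → 24995.2 J
P = E / t = 24995.2 J / 0.169 s = 147901 W
147901 W ÷ (745.7 W/hp) = 198.338 hp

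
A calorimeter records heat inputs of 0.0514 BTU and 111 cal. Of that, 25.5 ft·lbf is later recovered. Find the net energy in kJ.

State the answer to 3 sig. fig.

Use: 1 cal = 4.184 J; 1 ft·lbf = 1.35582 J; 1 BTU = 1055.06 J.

0.0514 BTU × 1055.06 → 54.2301 J
111 cal × 4.184 → 464.424 J
25.5 ft·lbf × 1.35582 → 34.5734 J
Sum: 54.2301 + 464.424 − 34.5734 = 484.081 J
In kJ: 484.081 / 1000 = 0.484081 kJ

0.484 kJ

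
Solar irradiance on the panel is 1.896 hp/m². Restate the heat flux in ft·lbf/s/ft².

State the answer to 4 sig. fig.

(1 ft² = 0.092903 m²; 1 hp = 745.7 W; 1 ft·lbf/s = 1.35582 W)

96.88 ft·lbf/s/ft²

1.896 hp/m² × 745.7 W/hp = 1413.85 W/m²
1413.85 W/m² ÷ 1.35582 W/ft·lbf/s × 0.092903 m²/ft² = 96.8793 ft·lbf/s/ft²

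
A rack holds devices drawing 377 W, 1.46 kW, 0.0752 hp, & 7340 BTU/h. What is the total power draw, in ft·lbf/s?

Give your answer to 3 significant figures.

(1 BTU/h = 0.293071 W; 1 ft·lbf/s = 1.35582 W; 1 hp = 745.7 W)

377 W (already W)
1.46 kW × 1000 = 1460 W
0.0752 hp × 745.7 = 56.0766 W
7340 BTU/h × 0.293071 = 2151.14 W
Sum: 377 + 1460 + 56.0766 + 2151.14 = 4044.22 W
In ft·lbf/s: 4044.22 / 1.35582 = 2982.86 ft·lbf/s

2980 ft·lbf/s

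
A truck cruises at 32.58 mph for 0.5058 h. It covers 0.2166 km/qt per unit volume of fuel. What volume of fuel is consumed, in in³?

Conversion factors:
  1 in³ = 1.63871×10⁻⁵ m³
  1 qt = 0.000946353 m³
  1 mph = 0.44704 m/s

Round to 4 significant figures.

7071 in³

32.58 mph → 14.5646 m/s
0.5058 h → 1820.88 s
d = v × t = 14.5646 × 1820.88 = 26520.4 m
0.2166 km/qt → 228879 m/m³
V = d / (distance per unit fuel) = 26520.4 / 228879 = 0.115871 m³
In in³: 0.115871 / 1.63871×10⁻⁵ = 7070.87 in³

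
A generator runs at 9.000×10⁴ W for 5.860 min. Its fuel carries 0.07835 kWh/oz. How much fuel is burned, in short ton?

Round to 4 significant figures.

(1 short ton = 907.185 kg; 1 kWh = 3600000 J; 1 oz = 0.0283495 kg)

0.003506 short ton

5.860 min → 351.6 s
E = P × t = 90000 × 351.6 = 3.1644×10⁷ J
0.07835 kWh/oz → 9.94938×10⁶ J/kg
m = E / e_s = 3.1644×10⁷ / 9.94938×10⁶ = 3.1805 kg
In short ton: 3.1805 / 907.185 = 0.0035059 short ton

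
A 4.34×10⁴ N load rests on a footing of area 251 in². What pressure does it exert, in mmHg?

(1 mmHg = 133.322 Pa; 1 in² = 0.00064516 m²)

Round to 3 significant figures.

251 in² × 0.00064516 → 0.161935 m²
P = F / A = 43400 N / 0.161935 m² = 268009 Pa
268009 Pa ÷ (133.322 Pa/mmHg) = 2010.24 mmHg

2010 mmHg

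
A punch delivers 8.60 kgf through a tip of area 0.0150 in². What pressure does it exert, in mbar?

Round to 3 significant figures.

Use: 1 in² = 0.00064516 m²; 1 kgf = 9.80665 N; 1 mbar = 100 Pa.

8.71×10⁴ mbar

8.60 kgf × 9.80665 = 84.3372 N
0.0150 in² × 0.00064516 = 9.6774×10⁻⁶ m²
P = F / A = 84.3372 N / 9.6774×10⁻⁶ m² = 8.71486×10⁶ Pa
8.71486×10⁶ Pa ÷ (100 Pa/mbar) = 87148.6 mbar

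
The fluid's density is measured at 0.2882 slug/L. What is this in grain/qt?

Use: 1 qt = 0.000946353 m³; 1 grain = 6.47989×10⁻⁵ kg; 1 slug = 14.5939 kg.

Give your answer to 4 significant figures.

6.143×10⁴ grain/qt

0.2882 slug/L × 14.5939 kg/slug ÷ 0.001 m³/L = 4205.96 kg/m³
4205.96 kg/m³ ÷ 6.47989×10⁻⁵ kg/grain × 0.000946353 m³/qt = 61425.8 grain/qt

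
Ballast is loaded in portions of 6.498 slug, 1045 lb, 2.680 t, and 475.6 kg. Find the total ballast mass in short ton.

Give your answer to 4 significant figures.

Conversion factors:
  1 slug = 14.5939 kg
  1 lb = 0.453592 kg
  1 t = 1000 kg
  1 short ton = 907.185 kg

4.105 short ton

6.498 slug × 14.5939 = 94.8312 kg
1045 lb × 0.453592 = 474.004 kg
2.680 t × 1000 = 2680 kg
475.6 kg (already kg)
Total: 94.8312 + 474.004 + 2680 + 475.6 = 3724.44 kg
In short ton: 3724.44 / 907.185 = 4.10549 short ton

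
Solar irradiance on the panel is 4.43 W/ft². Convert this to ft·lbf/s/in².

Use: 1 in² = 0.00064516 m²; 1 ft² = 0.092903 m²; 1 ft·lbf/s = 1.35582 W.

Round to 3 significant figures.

4.43 W/ft² ÷ 0.092903 m²/ft² = 47.6841 W/m²
47.6841 W/m² ÷ 1.35582 W/ft·lbf/s × 0.00064516 m²/in² = 0.0226902 ft·lbf/s/in²

0.0227 ft·lbf/s/in²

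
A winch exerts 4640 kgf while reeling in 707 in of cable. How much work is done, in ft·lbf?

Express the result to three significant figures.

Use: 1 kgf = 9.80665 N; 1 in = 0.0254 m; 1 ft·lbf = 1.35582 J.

6.03×10⁵ ft·lbf

4640 kgf × 9.80665 → 45502.9 N
707 in × 0.0254 → 17.9578 m
W = F × d = 45502.9 N × 17.9578 m = 817132 J
817132 J ÷ (1.35582 J/ft·lbf) = 602685 ft·lbf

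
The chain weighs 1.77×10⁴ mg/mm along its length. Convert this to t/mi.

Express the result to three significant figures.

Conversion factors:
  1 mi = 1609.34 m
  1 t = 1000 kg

1.77×10⁴ mg/mm × 10⁻⁶ kg/mg ÷ 0.001 m/mm = 17.7 kg/m
17.7 kg/m ÷ 1000 kg/t × 1609.34 m/mi = 28.4853 t/mi

28.5 t/mi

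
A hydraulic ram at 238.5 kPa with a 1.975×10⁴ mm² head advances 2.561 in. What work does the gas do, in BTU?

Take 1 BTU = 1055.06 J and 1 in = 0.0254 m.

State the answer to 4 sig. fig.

0.2904 BTU

238.5 kPa → 238500 Pa
1.975×10⁴ mm² → 0.01975 m²
F = P × A = 238500 × 0.01975 = 4710.38 N
2.561 in → 0.0650494 m
W = F × d = 4710.38 × 0.0650494 = 306.407 J
In BTU: 306.407 / 1055.06 = 0.290417 BTU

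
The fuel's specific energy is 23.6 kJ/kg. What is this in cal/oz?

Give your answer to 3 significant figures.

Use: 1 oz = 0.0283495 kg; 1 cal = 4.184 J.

23.6 kJ/kg × 1000 J/kJ = 23600 J/kg
23600 J/kg ÷ 4.184 J/cal × 0.0283495 kg/oz = 159.906 cal/oz

160 cal/oz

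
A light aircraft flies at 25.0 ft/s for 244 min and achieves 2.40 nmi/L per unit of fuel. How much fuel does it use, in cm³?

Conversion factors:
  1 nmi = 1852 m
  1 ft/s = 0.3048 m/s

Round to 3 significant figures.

25.0 ft/s → 7.62 m/s
244 min → 14640 s
d = v × t = 7.62 × 14640 = 111557 m
2.40 nmi/L → 4.4448×10⁶ m/m³
V = d / (distance per unit fuel) = 111557 / 4.4448×10⁶ = 0.0250983 m³
In cm³: 0.0250983 / 10⁻⁶ = 25098.3 cm³

2.51×10⁴ cm³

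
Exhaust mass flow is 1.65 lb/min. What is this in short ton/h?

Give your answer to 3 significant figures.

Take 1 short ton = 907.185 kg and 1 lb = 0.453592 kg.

1.65 lb/min × 0.453592 kg/lb ÷ 60 s/min = 0.0124738 kg/s
0.0124738 kg/s ÷ 907.185 kg/short ton × 3600 s/h = 0.0495 short ton/h

0.0495 short ton/h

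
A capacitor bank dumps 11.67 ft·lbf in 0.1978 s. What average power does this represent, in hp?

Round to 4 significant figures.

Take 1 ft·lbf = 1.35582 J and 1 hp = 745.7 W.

0.1073 hp

11.67 ft·lbf × 1.35582 = 15.8224 J
P = E / t = 15.8224 J / 0.1978 s = 79.9919 W
79.9919 W ÷ (745.7 W/hp) = 0.107271 hp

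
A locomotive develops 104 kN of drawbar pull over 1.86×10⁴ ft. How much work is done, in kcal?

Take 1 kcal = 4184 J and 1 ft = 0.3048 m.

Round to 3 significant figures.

1.41×10⁵ kcal

104 kN × 1000 → 104000 N
1.86×10⁴ ft × 0.3048 → 5669.28 m
W = F × d = 104000 N × 5669.28 m = 5.89605×10⁸ J
5.89605×10⁸ J ÷ (4184 J/kcal) = 140919 kcal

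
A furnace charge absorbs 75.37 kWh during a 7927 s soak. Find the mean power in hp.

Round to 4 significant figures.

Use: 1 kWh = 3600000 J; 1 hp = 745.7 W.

75.37 kWh × 3600000 → 2.71332×10⁸ J
P = E / t = 2.71332×10⁸ J / 7927 s = 34228.8 W
34228.8 W ÷ (745.7 W/hp) = 45.9016 hp

45.90 hp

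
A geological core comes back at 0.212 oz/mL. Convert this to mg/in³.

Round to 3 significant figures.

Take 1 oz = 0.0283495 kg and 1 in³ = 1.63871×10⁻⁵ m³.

9.85×10⁴ mg/in³

0.212 oz/mL × 0.0283495 kg/oz ÷ 10⁻⁶ m³/mL = 6010.09 kg/m³
6010.09 kg/m³ ÷ 10⁻⁶ kg/mg × 1.63871×10⁻⁵ m³/in³ = 98487.9 mg/in³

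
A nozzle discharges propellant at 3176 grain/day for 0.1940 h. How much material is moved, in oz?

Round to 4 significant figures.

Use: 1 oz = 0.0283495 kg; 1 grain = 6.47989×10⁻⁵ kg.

0.05868 oz

3176 grain/day → 2.38196×10⁻⁶ kg/s
0.1940 h → 698.4 s
m = ṁ × t = 2.38196×10⁻⁶ × 698.4 = 0.00166356 kg
In oz: 0.00166356 / 0.0283495 = 0.0586804 oz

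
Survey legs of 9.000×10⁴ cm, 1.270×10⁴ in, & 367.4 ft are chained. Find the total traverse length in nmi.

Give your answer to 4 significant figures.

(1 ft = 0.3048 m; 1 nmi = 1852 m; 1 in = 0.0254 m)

0.7206 nmi

9.000×10⁴ cm × 0.01 = 900 m
1.270×10⁴ in × 0.0254 = 322.58 m
367.4 ft × 0.3048 = 111.984 m
Combined: 900 + 322.58 + 111.984 = 1334.56 m
In nmi: 1334.56 / 1852 = 0.720605 nmi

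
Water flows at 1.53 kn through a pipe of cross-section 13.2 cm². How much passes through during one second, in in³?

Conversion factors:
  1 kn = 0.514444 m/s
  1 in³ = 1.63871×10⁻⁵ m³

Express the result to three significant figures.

1.53 kn × 0.514444 = 0.787099 m/s
13.2 cm² × 0.0001 = 0.00132 m²
V = v × A × t = 0.787099 m/s × 0.00132 m² × 1 s = 0.00103897 m³
0.00103897 m³ ÷ (1.63871×10⁻⁵ m³/in³) = 63.4017 in³

63.4 in³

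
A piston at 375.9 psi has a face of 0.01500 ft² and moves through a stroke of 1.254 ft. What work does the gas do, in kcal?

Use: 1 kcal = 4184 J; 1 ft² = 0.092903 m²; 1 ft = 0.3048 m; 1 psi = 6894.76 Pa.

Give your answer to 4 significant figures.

0.3299 kcal

375.9 psi → 2.59174×10⁶ Pa
0.01500 ft² → 0.00139354 m²
F = P × A = 2.59174×10⁶ × 0.00139354 = 3611.69 N
1.254 ft → 0.382219 m
W = F × d = 3611.69 × 0.382219 = 1380.46 J
In kcal: 1380.46 / 4184 = 0.329938 kcal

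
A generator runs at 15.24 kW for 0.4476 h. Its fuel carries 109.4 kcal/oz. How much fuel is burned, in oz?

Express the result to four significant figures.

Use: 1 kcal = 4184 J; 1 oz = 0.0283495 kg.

53.65 oz

15.24 kW → 15240 W
0.4476 h → 1611.36 s
E = P × t = 15240 × 1611.36 = 2.45571×10⁷ J
109.4 kcal/oz → 1.61459×10⁷ J/kg
m = E / e_s = 2.45571×10⁷ / 1.61459×10⁷ = 1.52095 kg
In oz: 1.52095 / 0.0283495 = 53.65 oz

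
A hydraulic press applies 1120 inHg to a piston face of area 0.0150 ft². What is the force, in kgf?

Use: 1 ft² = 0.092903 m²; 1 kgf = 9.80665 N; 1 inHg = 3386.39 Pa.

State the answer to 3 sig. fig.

539 kgf

1120 inHg × 3386.39 = 3.79276×10⁶ Pa
0.0150 ft² × 0.092903 = 0.00139354 m²
F = P × A = 3.79276×10⁶ Pa × 0.00139354 m² = 5285.36 N
5285.36 N ÷ (9.80665 N/kgf) = 538.957 kgf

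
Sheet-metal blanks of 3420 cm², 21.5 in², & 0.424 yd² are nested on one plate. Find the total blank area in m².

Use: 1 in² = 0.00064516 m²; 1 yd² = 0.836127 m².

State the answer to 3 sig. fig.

3420 cm² × 0.0001 → 0.342 m²
21.5 in² × 0.00064516 → 0.0138709 m²
0.424 yd² × 0.836127 → 0.354518 m²
Combined: 0.342 + 0.0138709 + 0.354518 = 0.710389 m²

0.710 m²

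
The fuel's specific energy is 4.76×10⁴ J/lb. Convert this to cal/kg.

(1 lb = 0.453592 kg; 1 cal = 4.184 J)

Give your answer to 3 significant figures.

4.76×10⁴ J/lb ÷ 0.453592 kg/lb = 104940 J/kg
104940 J/kg ÷ 4.184 J/cal = 25081.3 cal/kg

2.51×10⁴ cal/kg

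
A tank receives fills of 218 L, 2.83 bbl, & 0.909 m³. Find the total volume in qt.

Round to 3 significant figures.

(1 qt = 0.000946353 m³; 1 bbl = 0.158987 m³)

1670 qt

218 L × 0.001 = 0.218 m³
2.83 bbl × 0.158987 = 0.449933 m³
0.909 m³ (already m³)
Sum: 0.218 + 0.449933 + 0.909 = 1.57693 m³
In qt: 1.57693 / 0.000946353 = 1666.32 qt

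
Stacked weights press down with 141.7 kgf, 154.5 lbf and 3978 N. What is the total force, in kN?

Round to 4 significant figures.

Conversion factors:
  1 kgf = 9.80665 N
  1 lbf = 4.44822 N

141.7 kgf × 9.80665 → 1389.6 N
154.5 lbf × 4.44822 → 687.25 N
3978 N (already N)
Total: 1389.6 + 687.25 + 3978 = 6054.85 N
In kN: 6054.85 / 1000 = 6.05485 kN

6.055 kN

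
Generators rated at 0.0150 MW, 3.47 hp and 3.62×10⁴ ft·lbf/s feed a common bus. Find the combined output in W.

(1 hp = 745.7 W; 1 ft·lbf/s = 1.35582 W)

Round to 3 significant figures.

6.67×10⁴ W

0.0150 MW × 1000000 = 15000 W
3.47 hp × 745.7 = 2587.58 W
3.62×10⁴ ft·lbf/s × 1.35582 = 49080.7 W
Sum: 15000 + 2587.58 + 49080.7 = 66668.3 W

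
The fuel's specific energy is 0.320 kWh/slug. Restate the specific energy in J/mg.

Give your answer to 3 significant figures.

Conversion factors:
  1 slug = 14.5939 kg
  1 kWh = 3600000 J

0.320 kWh/slug × 3600000 J/kWh ÷ 14.5939 kg/slug = 78937.1 J/kg
78937.1 J/kg × 10⁻⁶ kg/mg = 0.0789371 J/mg

0.0789 J/mg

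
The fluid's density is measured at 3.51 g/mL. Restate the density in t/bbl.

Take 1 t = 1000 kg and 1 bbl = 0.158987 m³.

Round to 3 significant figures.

0.558 t/bbl

3.51 g/mL × 0.001 kg/g ÷ 10⁻⁶ m³/mL = 3510 kg/m³
3510 kg/m³ ÷ 1000 kg/t × 0.158987 m³/bbl = 0.558044 t/bbl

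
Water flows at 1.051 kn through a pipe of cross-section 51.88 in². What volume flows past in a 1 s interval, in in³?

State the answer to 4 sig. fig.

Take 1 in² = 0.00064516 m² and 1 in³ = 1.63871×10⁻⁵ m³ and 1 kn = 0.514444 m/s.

1104 in³

1.051 kn × 0.514444 → 0.540681 m/s
51.88 in² × 0.00064516 → 0.0334709 m²
V = v × A × t = 0.540681 m/s × 0.0334709 m² × 1 s = 0.0180971 m³
0.0180971 m³ ÷ (1.63871×10⁻⁵ m³/in³) = 1104.35 in³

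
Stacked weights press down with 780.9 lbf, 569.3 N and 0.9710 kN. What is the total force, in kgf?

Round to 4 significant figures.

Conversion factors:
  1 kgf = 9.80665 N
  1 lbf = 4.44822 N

780.9 lbf × 4.44822 → 3473.61 N
569.3 N (already N)
0.9710 kN × 1000 → 971 N
Total: 3473.61 + 569.3 + 971 = 5013.91 N
In kgf: 5013.91 / 9.80665 = 511.277 kgf

511.3 kgf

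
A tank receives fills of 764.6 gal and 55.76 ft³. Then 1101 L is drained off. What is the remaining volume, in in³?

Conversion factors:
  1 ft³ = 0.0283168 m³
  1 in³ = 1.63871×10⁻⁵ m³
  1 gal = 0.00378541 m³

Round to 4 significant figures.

764.6 gal × 0.00378541 → 2.89432 m³
55.76 ft³ × 0.0283168 → 1.57894 m³
1101 L × 0.001 → 1.101 m³
Net: 2.89432 + 1.57894 − 1.101 = 3.37226 m³
In in³: 3.37226 / 1.63871×10⁻⁵ = 205787 in³

2.058×10⁵ in³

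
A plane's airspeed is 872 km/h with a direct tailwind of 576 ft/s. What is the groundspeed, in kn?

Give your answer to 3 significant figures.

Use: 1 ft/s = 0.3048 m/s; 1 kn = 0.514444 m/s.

872 km/h × (1/3.6) = 242.222 m/s
576 ft/s × 0.3048 = 175.565 m/s
Total: 242.222 + 175.565 = 417.787 m/s
In kn: 417.787 / 0.514444 = 812.114 kn

812 kn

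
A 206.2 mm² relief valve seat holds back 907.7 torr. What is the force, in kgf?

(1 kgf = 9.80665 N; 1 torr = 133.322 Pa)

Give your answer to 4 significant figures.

907.7 torr × 133.322 = 121016 Pa
206.2 mm² × 10⁻⁶ = 2.062×10⁻⁴ m²
F = P × A = 121016 Pa × 2.062×10⁻⁴ m² = 24.9535 N
24.9535 N ÷ (9.80665 N/kgf) = 2.54455 kgf

2.545 kgf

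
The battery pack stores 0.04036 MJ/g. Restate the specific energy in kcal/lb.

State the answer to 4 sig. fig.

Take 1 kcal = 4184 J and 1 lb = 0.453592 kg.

0.04036 MJ/g × 1000000 J/MJ ÷ 0.001 kg/g = 4.036×10⁷ J/kg
4.036×10⁷ J/kg ÷ 4184 J/kcal × 0.453592 kg/lb = 4375.47 kcal/lb

4375 kcal/lb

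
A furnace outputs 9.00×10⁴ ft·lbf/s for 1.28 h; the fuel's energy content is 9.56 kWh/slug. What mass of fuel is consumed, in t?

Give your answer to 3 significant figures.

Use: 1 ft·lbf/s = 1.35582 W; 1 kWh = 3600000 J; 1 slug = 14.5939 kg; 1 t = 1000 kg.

9.00×10⁴ ft·lbf/s → 122024 W
1.28 h → 4608 s
E = P × t = 122024 × 4608 = 5.62287×10⁸ J
9.56 kWh/slug → 2.35825×10⁶ J/kg
m = E / e_s = 5.62287×10⁸ / 2.35825×10⁶ = 238.434 kg
In t: 238.434 / 1000 = 0.238434 t

0.238 t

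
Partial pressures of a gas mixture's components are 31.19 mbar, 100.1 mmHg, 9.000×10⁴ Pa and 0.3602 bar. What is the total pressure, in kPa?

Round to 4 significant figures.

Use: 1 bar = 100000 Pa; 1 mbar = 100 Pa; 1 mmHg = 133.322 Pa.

31.19 mbar × 100 = 3119 Pa
100.1 mmHg × 133.322 = 13345.5 Pa
9.000×10⁴ Pa (already Pa)
0.3602 bar × 100000 = 36020 Pa
Combined: 3119 + 13345.5 + 90000 + 36020 = 142484 Pa
In kPa: 142484 / 1000 = 142.484 kPa

142.5 kPa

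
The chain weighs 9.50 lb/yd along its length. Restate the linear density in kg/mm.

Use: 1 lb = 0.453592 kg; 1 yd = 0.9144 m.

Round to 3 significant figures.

0.00471 kg/mm

9.50 lb/yd × 0.453592 kg/lb ÷ 0.9144 m/yd = 4.71252 kg/m
4.71252 kg/m × 0.001 m/mm = 0.00471252 kg/mm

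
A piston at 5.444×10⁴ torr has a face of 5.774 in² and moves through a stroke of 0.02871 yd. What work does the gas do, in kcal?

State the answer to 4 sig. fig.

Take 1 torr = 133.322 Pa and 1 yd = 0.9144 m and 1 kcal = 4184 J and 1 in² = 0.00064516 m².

0.1696 kcal

5.444×10⁴ torr → 7.25805×10⁶ Pa
5.774 in² → 0.00372515 m²
F = P × A = 7.25805×10⁶ × 0.00372515 = 27037.3 N
0.02871 yd → 0.0262524 m
W = F × d = 27037.3 × 0.0262524 = 709.794 J
In kcal: 709.794 / 4184 = 0.169645 kcal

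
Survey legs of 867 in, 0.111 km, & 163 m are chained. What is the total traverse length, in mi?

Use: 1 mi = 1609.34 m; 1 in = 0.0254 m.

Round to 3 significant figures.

0.184 mi

867 in × 0.0254 = 22.0218 m
0.111 km × 1000 = 111 m
163 m (already m)
Combined: 22.0218 + 111 + 163 = 296.022 m
In mi: 296.022 / 1609.34 = 0.18394 mi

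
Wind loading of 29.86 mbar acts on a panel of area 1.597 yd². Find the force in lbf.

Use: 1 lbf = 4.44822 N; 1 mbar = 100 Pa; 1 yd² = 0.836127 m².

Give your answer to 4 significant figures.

896.4 lbf

29.86 mbar × 100 → 2986 Pa
1.597 yd² × 0.836127 → 1.33529 m²
F = P × A = 2986 Pa × 1.33529 m² = 3987.18 N
3987.18 N ÷ (4.44822 N/lbf) = 896.354 lbf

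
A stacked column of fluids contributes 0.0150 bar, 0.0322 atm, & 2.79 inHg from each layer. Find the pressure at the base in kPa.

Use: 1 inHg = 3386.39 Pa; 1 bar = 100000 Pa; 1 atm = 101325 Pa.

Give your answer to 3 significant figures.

14.2 kPa

0.0150 bar × 100000 = 1500 Pa
0.0322 atm × 101325 = 3262.66 Pa
2.79 inHg × 3386.39 = 9448.03 Pa
Total: 1500 + 3262.66 + 9448.03 = 14210.7 Pa
In kPa: 14210.7 / 1000 = 14.2107 kPa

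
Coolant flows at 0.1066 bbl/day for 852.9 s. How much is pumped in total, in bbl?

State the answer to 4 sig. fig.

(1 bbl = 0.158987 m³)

0.1066 bbl/day → 1.96158×10⁻⁷ m³/s
V = Q × t = 1.96158×10⁻⁷ × 852.9 = 1.67303×10⁻⁴ m³
In bbl: 1.67303×10⁻⁴ / 0.158987 = 0.00105231 bbl

0.001052 bbl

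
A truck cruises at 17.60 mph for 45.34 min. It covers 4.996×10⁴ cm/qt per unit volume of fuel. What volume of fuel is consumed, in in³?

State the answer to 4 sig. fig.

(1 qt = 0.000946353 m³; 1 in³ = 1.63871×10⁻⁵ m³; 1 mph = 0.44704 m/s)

2474 in³

17.60 mph → 7.8679 m/s
45.34 min → 2720.4 s
d = v × t = 7.8679 × 2720.4 = 21403.8 m
4.996×10⁴ cm/qt → 527921 m/m³
V = d / (distance per unit fuel) = 21403.8 / 527921 = 0.0405436 m³
In in³: 0.0405436 / 1.63871×10⁻⁵ = 2474.12 in³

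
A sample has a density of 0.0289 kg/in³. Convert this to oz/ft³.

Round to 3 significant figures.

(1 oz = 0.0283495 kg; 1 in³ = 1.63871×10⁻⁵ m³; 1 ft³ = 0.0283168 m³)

0.0289 kg/in³ ÷ 1.63871×10⁻⁵ m³/in³ = 1763.58 kg/m³
1763.58 kg/m³ ÷ 0.0283495 kg/oz × 0.0283168 m³/ft³ = 1761.55 oz/ft³

1760 oz/ft³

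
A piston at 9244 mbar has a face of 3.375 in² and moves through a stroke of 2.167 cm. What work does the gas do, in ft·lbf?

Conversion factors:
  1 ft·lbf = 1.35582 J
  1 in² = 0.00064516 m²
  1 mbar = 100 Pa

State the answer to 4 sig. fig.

9244 mbar → 924400 Pa
3.375 in² → 0.00217741 m²
F = P × A = 924400 × 0.00217741 = 2012.8 N
2.167 cm → 0.02167 m
W = F × d = 2012.8 × 0.02167 = 43.6174 J
In ft·lbf: 43.6174 / 1.35582 = 32.1705 ft·lbf

32.17 ft·lbf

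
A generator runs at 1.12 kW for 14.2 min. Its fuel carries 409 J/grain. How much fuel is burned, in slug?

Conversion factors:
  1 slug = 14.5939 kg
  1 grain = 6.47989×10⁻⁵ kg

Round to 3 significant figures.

0.0104 slug

1.12 kW → 1120 W
14.2 min → 852 s
E = P × t = 1120 × 852 = 954240 J
409 J/grain → 6.31184×10⁶ J/kg
m = E / e_s = 954240 / 6.31184×10⁶ = 0.151183 kg
In slug: 0.151183 / 14.5939 = 0.0103593 slug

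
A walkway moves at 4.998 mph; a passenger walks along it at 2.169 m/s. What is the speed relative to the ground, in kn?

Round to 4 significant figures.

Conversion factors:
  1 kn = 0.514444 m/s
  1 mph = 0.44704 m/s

4.998 mph × 0.44704 = 2.23431 m/s
2.169 m/s (already m/s)
Combined: 2.23431 + 2.169 = 4.40331 m/s
In kn: 4.40331 / 0.514444 = 8.55936 kn

8.559 kn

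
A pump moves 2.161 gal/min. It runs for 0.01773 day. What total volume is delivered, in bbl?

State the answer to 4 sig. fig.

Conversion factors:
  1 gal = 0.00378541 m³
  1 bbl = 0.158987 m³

2.161 gal/min → 1.36338×10⁻⁴ m³/s
0.01773 day → 1531.87 s
V = Q × t = 1.36338×10⁻⁴ × 1531.87 = 0.208852 m³
In bbl: 0.208852 / 0.158987 = 1.31364 bbl

1.314 bbl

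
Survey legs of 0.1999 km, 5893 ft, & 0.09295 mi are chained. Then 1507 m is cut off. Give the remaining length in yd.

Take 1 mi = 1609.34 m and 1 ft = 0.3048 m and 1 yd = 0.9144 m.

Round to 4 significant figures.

0.1999 km × 1000 → 199.9 m
5893 ft × 0.3048 → 1796.19 m
0.09295 mi × 1609.34 → 149.588 m
1507 m (already m)
Result: 199.9 + 1796.19 + 149.588 − 1507 = 638.678 m
In yd: 638.678 / 0.9144 = 698.467 yd

698.5 yd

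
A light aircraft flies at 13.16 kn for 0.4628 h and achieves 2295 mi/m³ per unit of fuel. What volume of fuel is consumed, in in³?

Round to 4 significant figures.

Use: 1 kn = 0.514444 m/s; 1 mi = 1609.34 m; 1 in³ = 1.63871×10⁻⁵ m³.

13.16 kn → 6.77008 m/s
0.4628 h → 1666.08 s
d = v × t = 6.77008 × 1666.08 = 11279.5 m
2295 mi/m³ → 3.69344×10⁶ m/m³
V = d / (distance per unit fuel) = 11279.5 / 3.69344×10⁶ = 0.00305393 m³
In in³: 0.00305393 / 1.63871×10⁻⁵ = 186.362 in³

186.4 in³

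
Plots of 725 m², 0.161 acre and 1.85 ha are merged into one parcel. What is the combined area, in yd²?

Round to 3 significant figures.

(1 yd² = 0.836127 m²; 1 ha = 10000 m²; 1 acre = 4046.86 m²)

2.38×10⁴ yd²

725 m² (already m²)
0.161 acre × 4046.86 = 651.544 m²
1.85 ha × 10000 = 18500 m²
Sum: 725 + 651.544 + 18500 = 19876.5 m²
In yd²: 19876.5 / 0.836127 = 23772.1 yd²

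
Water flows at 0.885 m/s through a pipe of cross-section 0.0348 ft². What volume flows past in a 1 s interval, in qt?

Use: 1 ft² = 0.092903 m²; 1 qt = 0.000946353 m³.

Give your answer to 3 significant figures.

0.0348 ft² × 0.092903 = 0.00323302 m²
V = v × A × t = 0.885 m/s × 0.00323302 m² × 1 s = 0.00286122 m³
0.00286122 m³ ÷ (0.000946353 m³/qt) = 3.02342 qt

3.02 qt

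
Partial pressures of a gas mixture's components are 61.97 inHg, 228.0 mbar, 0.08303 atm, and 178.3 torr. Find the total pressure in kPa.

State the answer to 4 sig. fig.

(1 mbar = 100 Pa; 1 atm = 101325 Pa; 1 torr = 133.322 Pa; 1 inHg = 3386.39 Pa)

61.97 inHg × 3386.39 = 209855 Pa
228.0 mbar × 100 = 22800 Pa
0.08303 atm × 101325 = 8413.01 Pa
178.3 torr × 133.322 = 23771.3 Pa
Total: 209855 + 22800 + 8413.01 + 23771.3 = 264839 Pa
In kPa: 264839 / 1000 = 264.839 kPa

264.8 kPa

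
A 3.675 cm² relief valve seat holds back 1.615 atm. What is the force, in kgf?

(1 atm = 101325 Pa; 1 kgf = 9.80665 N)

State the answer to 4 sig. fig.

1.615 atm × 101325 → 163640 Pa
3.675 cm² × 0.0001 → 3.675×10⁻⁴ m²
F = P × A = 163640 Pa × 3.675×10⁻⁴ m² = 60.1377 N
60.1377 N ÷ (9.80665 N/kgf) = 6.13234 kgf

6.132 kgf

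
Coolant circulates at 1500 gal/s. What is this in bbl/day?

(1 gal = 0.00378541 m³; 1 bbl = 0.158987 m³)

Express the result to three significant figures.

3.09×10⁶ bbl/day

1500 gal/s × 0.00378541 m³/gal = 5.67812 m³/s
5.67812 m³/s ÷ 0.158987 m³/bbl × 86400 s/day = 3.08572×10⁶ bbl/day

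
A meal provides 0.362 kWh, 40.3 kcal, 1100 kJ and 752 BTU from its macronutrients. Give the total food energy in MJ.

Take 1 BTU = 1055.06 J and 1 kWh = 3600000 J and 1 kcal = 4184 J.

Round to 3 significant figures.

0.362 kWh × 3600000 = 1.3032×10⁶ J
40.3 kcal × 4184 = 168615 J
1100 kJ × 1000 = 1.1×10⁶ J
752 BTU × 1055.06 = 793405 J
Combined: 1.3032×10⁶ + 168615 + 1.1×10⁶ + 793405 = 3.36522×10⁶ J
In MJ: 3.36522×10⁶ / 1000000 = 3.36522 MJ

3.37 MJ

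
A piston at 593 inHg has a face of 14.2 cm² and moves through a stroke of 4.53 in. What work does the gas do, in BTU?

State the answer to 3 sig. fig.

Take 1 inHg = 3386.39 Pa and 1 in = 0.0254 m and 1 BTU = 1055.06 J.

0.311 BTU

593 inHg → 2.00813×10⁶ Pa
14.2 cm² → 0.00142 m²
F = P × A = 2.00813×10⁶ × 0.00142 = 2851.54 N
4.53 in → 0.115062 m
W = F × d = 2851.54 × 0.115062 = 328.104 J
In BTU: 328.104 / 1055.06 = 0.310981 BTU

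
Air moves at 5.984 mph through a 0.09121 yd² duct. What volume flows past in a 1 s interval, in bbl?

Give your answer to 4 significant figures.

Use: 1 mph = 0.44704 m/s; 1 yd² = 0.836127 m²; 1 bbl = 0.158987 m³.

1.283 bbl

5.984 mph × 0.44704 → 2.67509 m/s
0.09121 yd² × 0.836127 → 0.0762631 m²
V = v × A × t = 2.67509 m/s × 0.0762631 m² × 1 s = 0.204011 m³
0.204011 m³ ÷ (0.158987 m³/bbl) = 1.28319 bbl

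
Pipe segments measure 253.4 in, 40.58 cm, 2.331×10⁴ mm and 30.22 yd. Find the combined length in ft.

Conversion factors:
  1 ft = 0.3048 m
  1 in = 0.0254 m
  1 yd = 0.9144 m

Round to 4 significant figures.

253.4 in × 0.0254 = 6.43636 m
40.58 cm × 0.01 = 0.4058 m
2.331×10⁴ mm × 0.001 = 23.31 m
30.22 yd × 0.9144 = 27.6332 m
Combined: 6.43636 + 0.4058 + 23.31 + 27.6332 = 57.7854 m
In ft: 57.7854 / 0.3048 = 189.585 ft

189.6 ft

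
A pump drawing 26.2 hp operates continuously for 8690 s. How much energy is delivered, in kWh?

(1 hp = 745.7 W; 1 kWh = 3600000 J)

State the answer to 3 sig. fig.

47.2 kWh

26.2 hp × 745.7 → 19537.3 W
E = P × t = 19537.3 W × 8690 s = 1.69779×10⁸ J
1.69779×10⁸ J ÷ (3600000 J/kWh) = 47.1608 kWh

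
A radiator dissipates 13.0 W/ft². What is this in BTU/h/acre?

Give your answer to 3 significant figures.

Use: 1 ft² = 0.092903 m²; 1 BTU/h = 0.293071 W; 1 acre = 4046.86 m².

1.93×10⁶ BTU/h/acre

13.0 W/ft² ÷ 0.092903 m²/ft² = 139.931 W/m²
139.931 W/m² ÷ 0.293071 W/BTU/h × 4046.86 m²/acre = 1.93223×10⁶ BTU/h/acre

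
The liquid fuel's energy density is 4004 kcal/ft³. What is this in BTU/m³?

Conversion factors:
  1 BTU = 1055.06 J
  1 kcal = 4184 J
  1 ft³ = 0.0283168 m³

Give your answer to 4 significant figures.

5.607×10⁵ BTU/m³

4004 kcal/ft³ × 4184 J/kcal ÷ 0.0283168 m³/ft³ = 5.91618×10⁸ J/m³
5.91618×10⁸ J/m³ ÷ 1055.06 J/BTU = 560743 BTU/m³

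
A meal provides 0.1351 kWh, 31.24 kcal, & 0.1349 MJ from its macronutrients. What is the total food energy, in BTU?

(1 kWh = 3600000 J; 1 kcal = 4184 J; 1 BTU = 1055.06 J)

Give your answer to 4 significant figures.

0.1351 kWh × 3600000 = 486360 J
31.24 kcal × 4184 = 130708 J
0.1349 MJ × 1000000 = 134900 J
Combined: 486360 + 130708 + 134900 = 751968 J
In BTU: 751968 / 1055.06 = 712.725 BTU

712.7 BTU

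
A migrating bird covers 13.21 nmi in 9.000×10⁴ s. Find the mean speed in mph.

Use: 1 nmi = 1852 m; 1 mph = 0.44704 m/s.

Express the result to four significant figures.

13.21 nmi × 1852 = 24464.9 m
v = d / t = 24464.9 m / 90000 s = 0.271832 m/s
0.271832 m/s ÷ (0.44704 m/s/mph) = 0.608071 mph

0.6081 mph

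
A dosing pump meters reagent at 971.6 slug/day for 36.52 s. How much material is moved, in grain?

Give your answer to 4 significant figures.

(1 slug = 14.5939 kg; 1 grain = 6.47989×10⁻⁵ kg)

971.6 slug/day → 0.164114 kg/s
m = ṁ × t = 0.164114 × 36.52 = 5.99344 kg
In grain: 5.99344 / 6.47989×10⁻⁵ = 92492.9 grain

9.249×10⁴ grain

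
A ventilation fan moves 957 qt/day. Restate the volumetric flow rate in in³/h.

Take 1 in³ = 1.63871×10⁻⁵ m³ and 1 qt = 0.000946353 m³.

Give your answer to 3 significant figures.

957 qt/day × 0.000946353 m³/qt ÷ 86400 s/day = 1.04822×10⁻⁵ m³/s
1.04822×10⁻⁵ m³/s ÷ 1.63871×10⁻⁵ m³/in³ × 3600 s/h = 2302.78 in³/h

2300 in³/h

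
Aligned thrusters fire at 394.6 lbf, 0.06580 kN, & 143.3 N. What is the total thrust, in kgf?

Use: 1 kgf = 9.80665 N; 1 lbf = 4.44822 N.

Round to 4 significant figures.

200.3 kgf

394.6 lbf × 4.44822 = 1755.27 N
0.06580 kN × 1000 = 65.8 N
143.3 N (already N)
Total: 1755.27 + 65.8 + 143.3 = 1964.37 N
In kgf: 1964.37 / 9.80665 = 200.31 kgf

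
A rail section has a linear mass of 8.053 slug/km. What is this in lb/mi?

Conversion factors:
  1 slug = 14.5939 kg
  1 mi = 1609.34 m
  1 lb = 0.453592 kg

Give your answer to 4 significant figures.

417.0 lb/mi

8.053 slug/km × 14.5939 kg/slug ÷ 1000 m/km = 0.117525 kg/m
0.117525 kg/m ÷ 0.453592 kg/lb × 1609.34 m/mi = 416.978 lb/mi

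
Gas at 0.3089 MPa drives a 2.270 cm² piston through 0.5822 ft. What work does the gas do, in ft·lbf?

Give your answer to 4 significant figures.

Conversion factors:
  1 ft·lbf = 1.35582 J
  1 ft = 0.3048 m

0.3089 MPa → 308900 Pa
2.270 cm² → 2.27×10⁻⁴ m²
F = P × A = 308900 × 2.27×10⁻⁴ = 70.1203 N
0.5822 ft → 0.177455 m
W = F × d = 70.1203 × 0.177455 = 12.4432 J
In ft·lbf: 12.4432 / 1.35582 = 9.17762 ft·lbf

9.178 ft·lbf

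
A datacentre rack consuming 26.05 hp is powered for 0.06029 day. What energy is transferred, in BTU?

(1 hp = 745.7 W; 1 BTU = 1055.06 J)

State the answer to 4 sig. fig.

26.05 hp × 745.7 → 19425.5 W
0.06029 day × 86400 → 5209.06 s
E = P × t = 19425.5 W × 5209.06 s = 1.01189×10⁸ J
1.01189×10⁸ J ÷ (1055.06 J/BTU) = 95908.3 BTU

9.591×10⁴ BTU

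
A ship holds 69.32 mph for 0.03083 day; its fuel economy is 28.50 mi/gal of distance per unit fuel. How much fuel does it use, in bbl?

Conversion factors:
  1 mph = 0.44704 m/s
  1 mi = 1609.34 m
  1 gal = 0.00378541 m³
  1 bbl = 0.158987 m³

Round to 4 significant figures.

0.04285 bbl

69.32 mph → 30.9888 m/s
0.03083 day → 2663.71 s
d = v × t = 30.9888 × 2663.71 = 82545.2 m
28.50 mi/gal → 1.21166×10⁷ m/m³
V = d / (distance per unit fuel) = 82545.2 / 1.21166×10⁷ = 0.00681257 m³
In bbl: 0.00681257 / 0.158987 = 0.0428499 bbl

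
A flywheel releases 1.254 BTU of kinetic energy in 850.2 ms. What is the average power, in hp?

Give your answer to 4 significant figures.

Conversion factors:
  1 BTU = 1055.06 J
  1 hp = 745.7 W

2.087 hp

1.254 BTU × 1055.06 → 1323.05 J
850.2 ms × 0.001 → 0.8502 s
P = E / t = 1323.05 J / 0.8502 s = 1556.16 W
1556.16 W ÷ (745.7 W/hp) = 2.08684 hp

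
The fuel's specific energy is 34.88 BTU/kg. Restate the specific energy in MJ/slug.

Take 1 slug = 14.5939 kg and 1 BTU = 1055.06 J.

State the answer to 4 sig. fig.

34.88 BTU/kg × 1055.06 J/BTU = 36800.5 J/kg
36800.5 J/kg ÷ 1000000 J/MJ × 14.5939 kg/slug = 0.537063 MJ/slug

0.5371 MJ/slug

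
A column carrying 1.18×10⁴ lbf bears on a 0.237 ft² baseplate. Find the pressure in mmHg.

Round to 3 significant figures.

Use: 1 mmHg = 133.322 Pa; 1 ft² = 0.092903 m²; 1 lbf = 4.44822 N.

1.18×10⁴ lbf × 4.44822 → 52489 N
0.237 ft² × 0.092903 → 0.022018 m²
P = F / A = 52489 N / 0.022018 m² = 2.38391×10⁶ Pa
2.38391×10⁶ Pa ÷ (133.322 Pa/mmHg) = 17880.8 mmHg

1.79×10⁴ mmHg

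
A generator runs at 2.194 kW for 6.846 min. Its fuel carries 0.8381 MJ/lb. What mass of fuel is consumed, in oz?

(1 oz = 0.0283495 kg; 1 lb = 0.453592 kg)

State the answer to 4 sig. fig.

2.194 kW → 2194 W
6.846 min → 410.76 s
E = P × t = 2194 × 410.76 = 901207 J
0.8381 MJ/lb → 1.8477×10⁶ J/kg
m = E / e_s = 901207 / 1.8477×10⁶ = 0.487745 kg
In oz: 0.487745 / 0.0283495 = 17.2047 oz

17.20 oz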